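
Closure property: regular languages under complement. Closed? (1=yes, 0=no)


Regular languages are closed under:
- Union (DFA product construction)
- Intersection (DFA product construction)
- Complement (swap accept/reject states)
- Concatenation (NFA construction)
- Kleene star (NFA construction)
complement is in this list
Therefore: closed

1


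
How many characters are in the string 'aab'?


String: 'aab'
Counting characters:
  'a' appears 2 time(s)
  'b' appears 1 time(s)
Total length = 2 + 1 = 3

3


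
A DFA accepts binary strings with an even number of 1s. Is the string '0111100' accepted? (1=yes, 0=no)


DFA has 2 states: q_even (start, accept=yes) and q_odd
Processing string '0111100' character by character:
  Position 0: read '0', 1-count=0 -> q_even (no change)
  Position 1: read '1', 1-count=1 -> q_odd
  Position 2: read '1', 1-count=2 -> q_even
  Position 3: read '1', 1-count=3 -> q_odd
  Position 4: read '1', 1-count=4 -> q_even
  Position 5: read '0', 1-count=4 -> q_even (no change)
  Position 6: read '0', 1-count=4 -> q_even (no change)
Final state: q_even, total 1s = 4 (even); the DFA requires an even count -> accept

1


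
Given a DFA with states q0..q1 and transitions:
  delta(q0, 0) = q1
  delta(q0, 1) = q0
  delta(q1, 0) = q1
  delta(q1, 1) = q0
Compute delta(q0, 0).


Looking up transition function:
delta(q0, 0) in the table
Row: q0, Column: 0
Result: q1

q1


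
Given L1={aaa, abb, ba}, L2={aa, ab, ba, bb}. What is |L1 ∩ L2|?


L1 = {aaa, abb, ba}
L2 = {aa, ab, ba, bb}
Checking each string in L1 against L2:
  'aaa': in L2? No
  'abb': in L2? No
  'ba': in L2? Yes
Intersection = {ba}
|L1 ∩ L2| = 1

1


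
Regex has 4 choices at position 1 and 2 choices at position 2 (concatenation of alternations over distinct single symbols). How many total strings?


First group: 4 alternatives
Second group: 2 alternatives
Concatenation: each choice from group 1 pairs with each from group 2
Total = 4 x 2 = 8

8


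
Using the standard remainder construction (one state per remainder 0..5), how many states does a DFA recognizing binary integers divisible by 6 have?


Divisibility by 6 is tracked via the remainder mod 6: 0, 1, ..., 5
The construction assigns one state to each remainder
Number of remainders = 6

6


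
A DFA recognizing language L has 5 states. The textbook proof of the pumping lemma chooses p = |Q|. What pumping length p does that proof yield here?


Pumping lemma for regular languages (standard proof):
Take p = |Q|, the number of DFA states.
Any string of length >= |Q| passes through |Q|+1 states while reading its first |Q| symbols,
so by pigeonhole some state repeats, giving the loop that can be pumped.
Here |Q| = 5
Therefore the proof uses p = 5

5


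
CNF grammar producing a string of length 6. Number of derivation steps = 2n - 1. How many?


Chomsky Normal Form derivation:
String length n = 6
Each step either:
  - Splits a nonterminal into two (n-1 such steps)
  - Converts a nonterminal to terminal (n such steps)
Total = (n-1) + n = 2n - 1
= 2(6) - 1
= 12 - 1
= 11

11


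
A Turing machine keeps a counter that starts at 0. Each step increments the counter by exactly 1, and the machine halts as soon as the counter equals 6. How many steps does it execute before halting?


Counter starts at 0. Counting sequence:
  Step 1: counter = 1
  Step 2: counter = 2
  Step 3: counter = 3
  Step 4: counter = 4
  Step 5: counter = 5
  Step 6: counter = 6
Counter reached 6 -> halt
Total steps = 6

6


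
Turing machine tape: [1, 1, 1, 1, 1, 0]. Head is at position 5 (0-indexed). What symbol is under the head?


Tape: [1, 1, 1, 1, 1, 0]
Positions: 0 1 2 3 4 5
Values:    1 1 1 1 1 0
Head at position 5
tape[5] = 0

0


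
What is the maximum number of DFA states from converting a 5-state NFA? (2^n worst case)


NFA has 5 states
Subset construction: each DFA state = subset of NFA states
Maximum subsets = 2^5
2^5 = 32

32


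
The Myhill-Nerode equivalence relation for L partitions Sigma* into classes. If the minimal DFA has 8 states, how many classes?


Myhill-Nerode theorem:
Number of equivalence classes = number of states in minimal DFA
Minimal DFA states = 8
Therefore equivalence classes = 8

8


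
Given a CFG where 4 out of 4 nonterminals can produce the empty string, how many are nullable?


Nonterminals: {S, A, B, C}
A nonterminal is nullable if it can derive epsilon
Counting nullable nonterminals: 4
Total nullable = 4

4


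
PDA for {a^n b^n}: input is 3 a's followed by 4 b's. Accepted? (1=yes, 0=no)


Language requires equal numbers of a's and b's
PDA pushes for each 'a', pops for each 'b'
Number of a's = 3
Number of b's = 4
3 != 4 -> Reject

0


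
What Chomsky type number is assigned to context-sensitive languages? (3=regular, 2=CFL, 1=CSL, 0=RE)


Chomsky hierarchy levels:
  Type 3: Regular (DFA/NFA/regex)
  Type 2: Context-free (PDA)
  Type 1: Context-sensitive
  Type 0: Recursively enumerable (TM)
'context-sensitive' corresponds to Type 1

1


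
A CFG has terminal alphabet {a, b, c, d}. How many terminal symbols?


Terminal symbols: a, b, c, d
Counting each: a (#1), b (#2), c (#3), d (#4)
Total = 4

4


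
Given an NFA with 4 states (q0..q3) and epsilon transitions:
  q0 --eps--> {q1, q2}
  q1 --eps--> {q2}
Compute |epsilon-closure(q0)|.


Starting from q0
Initialize closure = {q0}
Follow epsilon from q0 -> add q1
Follow epsilon from q0 -> add q2
Final closure: {q0, q1, q2}
Size = 3

3


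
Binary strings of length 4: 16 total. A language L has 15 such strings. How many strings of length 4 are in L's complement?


Alphabet: {0,1}
String length: 4
Total strings of length 4 = 2^4 = 16
Strings in L = 15
Complement = total - |L|
= 16 - 15
= 1

1


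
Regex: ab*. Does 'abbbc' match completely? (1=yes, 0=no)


Pattern: ab*
String: 'abbbc'
Pattern requires: exactly one 'a' followed by zero or more 'b's
First char is 'a' -> OK
Rest 'bbbc': all b's? No
Result: 0

0


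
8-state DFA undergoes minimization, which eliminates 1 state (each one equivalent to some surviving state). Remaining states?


Original DFA: 8 states
Redundant states removed: 1
Minimized states = original - removed
= 8 - 1
= 7

7


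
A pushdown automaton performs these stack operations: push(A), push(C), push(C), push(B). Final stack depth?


Tracing stack operations:
  push(A) -> stack = [A], depth=1
  push(C) -> stack = [A,C], depth=2
  push(C) -> stack = [A,C,C], depth=3
  push(B) -> stack = [A,C,C,B], depth=4
Final depth = 4

4


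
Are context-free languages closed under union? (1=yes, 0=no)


CFL closure properties:
  Closed under: union, concatenation, Kleene star
  NOT closed under: intersection, complement
Operation 'union' is in closed list -> Yes (closed)

1


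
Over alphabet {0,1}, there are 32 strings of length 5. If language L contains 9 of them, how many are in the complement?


Alphabet: {0,1}
String length: 5
Total strings of length 5 = 2^5 = 32
Strings in L = 9
Complement = total - |L|
= 32 - 9
= 23

23


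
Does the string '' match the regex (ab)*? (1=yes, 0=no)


Pattern: (ab)*
String: ''
Pattern requires: zero or more repetitions of 'ab'
Pairs: []
All pairs are 'ab'? Yes
Result: 1

1


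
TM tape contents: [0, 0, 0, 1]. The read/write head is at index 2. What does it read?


Tape: [0, 0, 0, 1]
Positions: 0 1 2 3
Values:    0 0 0 1
Head at position 2
tape[2] = 0

0


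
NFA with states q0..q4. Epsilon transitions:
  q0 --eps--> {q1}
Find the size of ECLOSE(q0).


Starting from q0
Initialize closure = {q0}
Follow epsilon from q0 -> add q1
Final closure: {q0, q1}
Size = 2

2


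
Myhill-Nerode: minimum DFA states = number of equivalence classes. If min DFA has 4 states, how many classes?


Myhill-Nerode theorem:
Number of equivalence classes = number of states in minimal DFA
Minimal DFA states = 4
Therefore equivalence classes = 4

4


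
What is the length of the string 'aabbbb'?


String: 'aabbbb'
Counting characters:
  'a' appears 2 time(s)
  'b' appears 4 time(s)
Total length = 2 + 4 = 6

6


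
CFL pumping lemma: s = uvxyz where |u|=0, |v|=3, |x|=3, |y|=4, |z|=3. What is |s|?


|s| = |u| + |v| + |x| + |y| + |z|
= 0 + 3 + 3 + 4 + 3
= 3 + 3 + 7
= 6 + 7
= 13

13


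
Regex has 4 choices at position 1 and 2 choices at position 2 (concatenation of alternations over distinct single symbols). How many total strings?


First group: 4 alternatives
Second group: 2 alternatives
Concatenation: each choice from group 1 pairs with each from group 2
Total = 4 x 2 = 8

8


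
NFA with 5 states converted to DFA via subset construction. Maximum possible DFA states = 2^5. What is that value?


NFA has 5 states
Subset construction: each DFA state = subset of NFA states
Maximum subsets = 2^5
2^5 = 32

32


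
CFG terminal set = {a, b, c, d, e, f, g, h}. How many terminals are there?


Terminal symbols: a, b, c, d, e, f, g, h
Counting each: a (#1), b (#2), c (#3), d (#4), e (#5), f (#6), g (#7), h (#8)
Total = 8

8


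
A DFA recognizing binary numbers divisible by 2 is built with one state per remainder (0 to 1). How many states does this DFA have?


Divisibility by 2 is tracked via the remainder mod 2: 0, 1, ..., 1
The construction assigns one state to each remainder
Number of remainders = 2

2


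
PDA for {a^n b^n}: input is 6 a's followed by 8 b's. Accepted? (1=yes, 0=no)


Language requires equal numbers of a's and b's
PDA pushes for each 'a', pops for each 'b'
Number of a's = 6
Number of b's = 8
6 != 8 -> Reject

0


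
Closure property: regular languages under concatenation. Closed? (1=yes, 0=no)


Regular languages are closed under:
- Union (DFA product construction)
- Intersection (DFA product construction)
- Complement (swap accept/reject states)
- Concatenation (NFA construction)
- Kleene star (NFA construction)
concatenation is in this list
Therefore: closed

1


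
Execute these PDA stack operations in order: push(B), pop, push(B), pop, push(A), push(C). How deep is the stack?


Tracing stack operations:
  push(B) -> stack = [B], depth=1
  pop -> removed B, stack = [], depth=0
  push(B) -> stack = [B], depth=1
  pop -> removed B, stack = [], depth=0
  push(A) -> stack = [A], depth=1
  push(C) -> stack = [A,C], depth=2
Final depth = 2

2


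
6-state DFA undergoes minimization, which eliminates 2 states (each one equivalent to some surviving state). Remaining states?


Original DFA: 6 states
Redundant states removed: 2
Minimized states = original - removed
= 6 - 2
= 4

4


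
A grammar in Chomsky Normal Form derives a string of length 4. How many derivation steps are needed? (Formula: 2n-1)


Chomsky Normal Form derivation:
String length n = 4
Each step either:
  - Splits a nonterminal into two (n-1 such steps)
  - Converts a nonterminal to terminal (n such steps)
Total = (n-1) + n = 2n - 1
= 2(4) - 1
= 8 - 1
= 7

7


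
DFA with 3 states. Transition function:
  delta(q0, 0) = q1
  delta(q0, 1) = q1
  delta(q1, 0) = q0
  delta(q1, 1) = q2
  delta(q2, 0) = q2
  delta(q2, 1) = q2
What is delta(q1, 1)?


Looking up transition function:
delta(q1, 1) in the table
Row: q1, Column: 1
Result: q2

q2


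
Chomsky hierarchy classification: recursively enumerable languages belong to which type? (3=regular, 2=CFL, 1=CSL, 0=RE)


Chomsky hierarchy levels:
  Type 3: Regular (DFA/NFA/regex)
  Type 2: Context-free (PDA)
  Type 1: Context-sensitive
  Type 0: Recursively enumerable (TM)
'recursively enumerable' corresponds to Type 0

0


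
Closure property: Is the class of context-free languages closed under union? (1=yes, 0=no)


CFL closure properties:
  Closed under: union, concatenation, Kleene star
  NOT closed under: intersection, complement
Operation 'union' is in closed list -> Yes (closed)

1


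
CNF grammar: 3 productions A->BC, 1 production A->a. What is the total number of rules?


CNF allows two rule forms:
  A -> BC (binary): 3 rules
  A -> a (terminal): 1 rule
Total = 3 + 1 = 4

4


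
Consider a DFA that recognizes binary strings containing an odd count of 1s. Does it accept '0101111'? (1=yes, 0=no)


DFA has 2 states: q_even (start, accept=no) and q_odd
Processing string '0101111' character by character:
  Position 0: read '0', 1-count=0 -> q_even (no change)
  Position 1: read '1', 1-count=1 -> q_odd
  Position 2: read '0', 1-count=1 -> q_odd (no change)
  Position 3: read '1', 1-count=2 -> q_even
  Position 4: read '1', 1-count=3 -> q_odd
  Position 5: read '1', 1-count=4 -> q_even
  Position 6: read '1', 1-count=5 -> q_odd
Final state: q_odd, total 1s = 5 (odd); the DFA requires an odd count -> accept

1


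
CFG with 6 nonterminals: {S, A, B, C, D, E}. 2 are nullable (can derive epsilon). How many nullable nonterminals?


Nonterminals: {S, A, B, C, D, E}
A nonterminal is nullable if it can derive epsilon
Counting nullable nonterminals: 2
Total nullable = 2

2


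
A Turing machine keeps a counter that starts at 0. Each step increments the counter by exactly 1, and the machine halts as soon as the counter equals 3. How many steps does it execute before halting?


Counter starts at 0. Counting sequence:
  Step 1: counter = 1
  Step 2: counter = 2
  Step 3: counter = 3
Counter reached 3 -> halt
Total steps = 3

3


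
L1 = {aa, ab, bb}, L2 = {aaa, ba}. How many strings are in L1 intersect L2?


L1 = {aa, ab, bb}
L2 = {aaa, ba}
Checking each string in L1 against L2:
  'aa': in L2? No
  'ab': in L2? No
  'bb': in L2? No
Intersection = {}
|L1 ∩ L2| = 0

0


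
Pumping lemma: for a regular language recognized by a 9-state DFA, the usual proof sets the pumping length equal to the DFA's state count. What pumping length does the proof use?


Pumping lemma for regular languages (standard proof):
Take p = |Q|, the number of DFA states.
Any string of length >= |Q| passes through |Q|+1 states while reading its first |Q| symbols,
so by pigeonhole some state repeats, giving the loop that can be pumped.
Here |Q| = 9
Therefore the proof uses p = 9

9


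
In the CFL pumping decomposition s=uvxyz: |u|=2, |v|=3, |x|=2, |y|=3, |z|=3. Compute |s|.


|s| = |u| + |v| + |x| + |y| + |z|
= 2 + 3 + 2 + 3 + 3
= 5 + 2 + 6
= 7 + 6
= 13

13


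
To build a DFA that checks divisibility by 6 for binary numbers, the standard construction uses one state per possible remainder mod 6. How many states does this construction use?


Divisibility by 6 is tracked via the remainder mod 6: 0, 1, ..., 5
The construction assigns one state to each remainder
Number of remainders = 6

6


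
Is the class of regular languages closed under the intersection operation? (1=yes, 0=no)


Regular languages are closed under:
- Union (DFA product construction)
- Intersection (DFA product construction)
- Complement (swap accept/reject states)
- Concatenation (NFA construction)
- Kleene star (NFA construction)
intersection is in this list
Therefore: closed

1


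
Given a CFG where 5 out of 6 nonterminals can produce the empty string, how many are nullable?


Nonterminals: {S, A, B, C, D, E}
A nonterminal is nullable if it can derive epsilon
Counting nullable nonterminals: 5
Total nullable = 5

5


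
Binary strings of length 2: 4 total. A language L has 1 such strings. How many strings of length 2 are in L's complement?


Alphabet: {0,1}
String length: 2
Total strings of length 2 = 2^2 = 4
Strings in L = 1
Complement = total - |L|
= 4 - 1
= 3

3


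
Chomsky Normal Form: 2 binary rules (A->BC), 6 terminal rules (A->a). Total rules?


CNF allows two rule forms:
  A -> BC (binary): 2 rules
  A -> a (terminal): 6 rules
Total = 2 + 6 = 8

8


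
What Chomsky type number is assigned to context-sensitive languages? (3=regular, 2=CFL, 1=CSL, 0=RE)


Chomsky hierarchy levels:
  Type 3: Regular (DFA/NFA/regex)
  Type 2: Context-free (PDA)
  Type 1: Context-sensitive
  Type 0: Recursively enumerable (TM)
'context-sensitive' corresponds to Type 1

1


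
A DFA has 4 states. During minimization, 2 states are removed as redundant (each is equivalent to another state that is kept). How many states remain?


Original DFA: 4 states
Redundant states removed: 2
Minimized states = original - removed
= 4 - 2
= 2

2


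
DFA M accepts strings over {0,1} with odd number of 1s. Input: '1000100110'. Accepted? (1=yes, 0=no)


DFA has 2 states: q_even (start, accept=no) and q_odd
Processing string '1000100110' character by character:
  Position 0: read '1', 1-count=1 -> q_odd
  Position 1: read '0', 1-count=1 -> q_odd (no change)
  Position 2: read '0', 1-count=1 -> q_odd (no change)
  Position 3: read '0', 1-count=1 -> q_odd (no change)
  Position 4: read '1', 1-count=2 -> q_even
  Position 5: read '0', 1-count=2 -> q_even (no change)
  Position 6: read '0', 1-count=2 -> q_even (no change)
  Position 7: read '1', 1-count=3 -> q_odd
  Position 8: read '1', 1-count=4 -> q_even
  Position 9: read '0', 1-count=4 -> q_even (no change)
Final state: q_even, total 1s = 4 (even); the DFA requires an odd count -> reject

0


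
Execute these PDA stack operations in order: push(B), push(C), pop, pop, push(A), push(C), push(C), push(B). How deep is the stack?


Tracing stack operations:
  push(B) -> stack = [B], depth=1
  push(C) -> stack = [B,C], depth=2
  pop -> removed C, stack = [B], depth=1
  pop -> removed B, stack = [], depth=0
  push(A) -> stack = [A], depth=1
  push(C) -> stack = [A,C], depth=2
  push(C) -> stack = [A,C,C], depth=3
  push(B) -> stack = [A,C,C,B], depth=4
Final depth = 4

4


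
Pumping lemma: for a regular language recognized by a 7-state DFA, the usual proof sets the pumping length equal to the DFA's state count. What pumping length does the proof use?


Pumping lemma for regular languages (standard proof):
Take p = |Q|, the number of DFA states.
Any string of length >= |Q| passes through |Q|+1 states while reading its first |Q| symbols,
so by pigeonhole some state repeats, giving the loop that can be pumped.
Here |Q| = 7
Therefore the proof uses p = 7

7


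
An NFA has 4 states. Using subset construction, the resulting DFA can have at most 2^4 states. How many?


NFA has 4 states
Subset construction: each DFA state = subset of NFA states
Maximum subsets = 2^4
2^4 = 16

16


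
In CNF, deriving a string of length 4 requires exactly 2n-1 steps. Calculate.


Chomsky Normal Form derivation:
String length n = 4
Each step either:
  - Splits a nonterminal into two (n-1 such steps)
  - Converts a nonterminal to terminal (n such steps)
Total = (n-1) + n = 2n - 1
= 2(4) - 1
= 8 - 1
= 7

7


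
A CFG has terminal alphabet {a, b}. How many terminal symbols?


Terminal symbols: a, b
Counting each: a (#1), b (#2)
Total = 2

2


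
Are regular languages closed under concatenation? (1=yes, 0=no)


Regular languages are closed under all standard operations:
- Union: Yes (product construction)
- Intersection: Yes (product construction)
- Complement: Yes (swap accept/reject)
- Concatenation: Yes (NFA construction)
Operation: concatenation -> Closed

1


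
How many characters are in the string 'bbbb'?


String: 'bbbb'
Counting characters:
  'b' appears 4 time(s)
Total length = 0 + 4 = 4

4


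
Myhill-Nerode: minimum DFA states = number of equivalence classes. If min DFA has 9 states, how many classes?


Myhill-Nerode theorem:
Number of equivalence classes = number of states in minimal DFA
Minimal DFA states = 9
Therefore equivalence classes = 9

9


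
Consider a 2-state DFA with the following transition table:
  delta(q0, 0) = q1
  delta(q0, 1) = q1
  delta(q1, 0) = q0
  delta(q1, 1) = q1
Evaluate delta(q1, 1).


Looking up transition function:
delta(q1, 1) in the table
Row: q1, Column: 1
Result: q1

q1


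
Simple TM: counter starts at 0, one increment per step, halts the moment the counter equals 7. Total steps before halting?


Counter starts at 0. Counting sequence:
  Step 1: counter = 1
  Step 2: counter = 2
  Step 3: counter = 3
  Step 4: counter = 4
  Step 5: counter = 5
  Step 6: counter = 6
  Step 7: counter = 7
Counter reached 7 -> halt
Total steps = 7

7


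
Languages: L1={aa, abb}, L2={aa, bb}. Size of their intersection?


L1 = {aa, abb}
L2 = {aa, bb}
Checking each string in L1 against L2:
  'aa': in L2? Yes
  'abb': in L2? No
Intersection = {aa}
|L1 ∩ L2| = 1

1


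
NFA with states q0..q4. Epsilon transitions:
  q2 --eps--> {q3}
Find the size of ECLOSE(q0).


Starting from q0
Initialize closure = {q0}
q0 has no outgoing epsilon transitions -> nothing to add
Final closure: {q0}
Size = 1

1


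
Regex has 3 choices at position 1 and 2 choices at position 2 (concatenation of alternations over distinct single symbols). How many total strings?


First group: 3 alternatives
Second group: 2 alternatives
Concatenation: each choice from group 1 pairs with each from group 2
Total = 3 x 2 = 6

6


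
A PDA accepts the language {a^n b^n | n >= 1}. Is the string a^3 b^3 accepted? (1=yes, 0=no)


Language requires equal numbers of a's and b's
PDA pushes for each 'a', pops for each 'b'
Number of a's = 3
Number of b's = 3
3 == 3 -> Accept

1


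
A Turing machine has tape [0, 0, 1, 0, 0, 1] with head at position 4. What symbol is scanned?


Tape: [0, 0, 1, 0, 0, 1]
Positions: 0 1 2 3 4 5
Values:    0 0 1 0 0 1
Head at position 4
tape[4] = 0

0


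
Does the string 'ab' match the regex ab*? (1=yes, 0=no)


Pattern: ab*
String: 'ab'
Pattern requires: exactly one 'a' followed by zero or more 'b's
First char is 'a' -> OK
Rest 'b': all b's? Yes
Result: 1

1


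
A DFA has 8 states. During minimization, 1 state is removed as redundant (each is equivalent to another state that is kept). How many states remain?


Original DFA: 8 states
Redundant states removed: 1
Minimized states = original - removed
= 8 - 1
= 7

7


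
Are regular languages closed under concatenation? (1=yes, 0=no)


Regular languages are closed under all standard operations:
- Union: Yes (product construction)
- Intersection: Yes (product construction)
- Complement: Yes (swap accept/reject)
- Concatenation: Yes (NFA construction)
Operation: concatenation -> Closed

1


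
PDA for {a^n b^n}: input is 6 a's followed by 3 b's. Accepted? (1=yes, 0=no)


Language requires equal numbers of a's and b's
PDA pushes for each 'a', pops for each 'b'
Number of a's = 6
Number of b's = 3
6 != 3 -> Reject

0


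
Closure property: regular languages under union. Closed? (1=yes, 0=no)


Regular languages are closed under:
- Union (DFA product construction)
- Intersection (DFA product construction)
- Complement (swap accept/reject states)
- Concatenation (NFA construction)
- Kleene star (NFA construction)
union is in this list
Therefore: closed

1


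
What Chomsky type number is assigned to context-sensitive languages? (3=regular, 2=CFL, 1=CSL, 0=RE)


Chomsky hierarchy levels:
  Type 3: Regular (DFA/NFA/regex)
  Type 2: Context-free (PDA)
  Type 1: Context-sensitive
  Type 0: Recursively enumerable (TM)
'context-sensitive' corresponds to Type 1

1


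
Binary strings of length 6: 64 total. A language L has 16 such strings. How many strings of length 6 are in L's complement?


Alphabet: {0,1}
String length: 6
Total strings of length 6 = 2^6 = 64
Strings in L = 16
Complement = total - |L|
= 64 - 16
= 48

48


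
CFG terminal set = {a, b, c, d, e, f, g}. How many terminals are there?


Terminal symbols: a, b, c, d, e, f, g
Counting each: a (#1), b (#2), c (#3), d (#4), e (#5), f (#6), g (#7)
Total = 7

7


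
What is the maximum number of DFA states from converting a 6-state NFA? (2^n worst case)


NFA has 6 states
Subset construction: each DFA state = subset of NFA states
Maximum subsets = 2^6
2^6 = 64

64


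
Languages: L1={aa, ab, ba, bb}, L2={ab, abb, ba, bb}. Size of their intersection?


L1 = {aa, ab, ba, bb}
L2 = {ab, abb, ba, bb}
Checking each string in L1 against L2:
  'aa': in L2? No
  'ab': in L2? Yes
  'ba': in L2? Yes
  'bb': in L2? Yes
Intersection = {ab, ba, bb}
|L1 ∩ L2| = 3

3


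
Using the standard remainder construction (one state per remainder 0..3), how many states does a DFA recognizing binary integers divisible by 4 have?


Divisibility by 4 is tracked via the remainder mod 4: 0, 1, ..., 3
The construction assigns one state to each remainder
Number of remainders = 4

4


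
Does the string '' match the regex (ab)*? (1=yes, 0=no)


Pattern: (ab)*
String: ''
Pattern requires: zero or more repetitions of 'ab'
Pairs: []
All pairs are 'ab'? Yes
Result: 1

1


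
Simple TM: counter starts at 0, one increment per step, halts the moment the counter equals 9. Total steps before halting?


Counter starts at 0. Counting sequence:
  Step 1: counter = 1
  Step 2: counter = 2
  Step 3: counter = 3
  Step 4: counter = 4
  Step 5: counter = 5
  Step 6: counter = 6
  ...
  Step 9: counter = 9
Counter reached 9 -> halt
Total steps = 9

9


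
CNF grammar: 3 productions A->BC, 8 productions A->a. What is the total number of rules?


CNF allows two rule forms:
  A -> BC (binary): 3 rules
  A -> a (terminal): 8 rules
Total = 3 + 8 = 11

11


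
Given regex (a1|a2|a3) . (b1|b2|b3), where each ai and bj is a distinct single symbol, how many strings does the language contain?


First group: 3 alternatives
Second group: 3 alternatives
Concatenation: each choice from group 1 pairs with each from group 2
Total = 3 x 3 = 9

9


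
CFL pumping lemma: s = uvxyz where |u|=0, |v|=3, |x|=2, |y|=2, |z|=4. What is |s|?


|s| = |u| + |v| + |x| + |y| + |z|
= 0 + 3 + 2 + 2 + 4
= 3 + 2 + 6
= 5 + 6
= 11

11


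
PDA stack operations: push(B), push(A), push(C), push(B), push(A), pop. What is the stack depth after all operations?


Tracing stack operations:
  push(B) -> stack = [B], depth=1
  push(A) -> stack = [B,A], depth=2
  push(C) -> stack = [B,A,C], depth=3
  push(B) -> stack = [B,A,C,B], depth=4
  push(A) -> stack = [B,A,C,B,A], depth=5
  pop -> removed A, stack = [B,A,C,B], depth=4
Final depth = 4

4


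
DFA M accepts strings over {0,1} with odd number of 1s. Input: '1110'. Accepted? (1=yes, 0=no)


DFA has 2 states: q_even (start, accept=no) and q_odd
Processing string '1110' character by character:
  Position 0: read '1', 1-count=1 -> q_odd
  Position 1: read '1', 1-count=2 -> q_even
  Position 2: read '1', 1-count=3 -> q_odd
  Position 3: read '0', 1-count=3 -> q_odd (no change)
Final state: q_odd, total 1s = 3 (odd); the DFA requires an odd count -> accept

1


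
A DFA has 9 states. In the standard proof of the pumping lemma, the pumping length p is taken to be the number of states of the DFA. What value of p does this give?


Pumping lemma for regular languages (standard proof):
Take p = |Q|, the number of DFA states.
Any string of length >= |Q| passes through |Q|+1 states while reading its first |Q| symbols,
so by pigeonhole some state repeats, giving the loop that can be pumped.
Here |Q| = 9
Therefore the proof uses p = 9

9


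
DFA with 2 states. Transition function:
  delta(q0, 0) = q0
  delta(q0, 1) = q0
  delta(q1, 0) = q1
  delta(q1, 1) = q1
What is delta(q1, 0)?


Looking up transition function:
delta(q1, 0) in the table
Row: q1, Column: 0
Result: q1

q1


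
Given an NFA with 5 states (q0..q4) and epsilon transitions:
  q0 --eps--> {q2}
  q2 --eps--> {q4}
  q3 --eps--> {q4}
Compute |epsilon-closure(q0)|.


Starting from q0
Initialize closure = {q0}
Follow epsilon from q0 -> add q2
Follow epsilon from q2 -> add q4
Final closure: {q0, q2, q4}
Size = 3

3


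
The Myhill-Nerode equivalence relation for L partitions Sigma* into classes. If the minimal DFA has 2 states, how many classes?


Myhill-Nerode theorem:
Number of equivalence classes = number of states in minimal DFA
Minimal DFA states = 2
Therefore equivalence classes = 2

2


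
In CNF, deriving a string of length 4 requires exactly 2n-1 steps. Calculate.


Chomsky Normal Form derivation:
String length n = 4
Each step either:
  - Splits a nonterminal into two (n-1 such steps)
  - Converts a nonterminal to terminal (n such steps)
Total = (n-1) + n = 2n - 1
= 2(4) - 1
= 8 - 1
= 7

7


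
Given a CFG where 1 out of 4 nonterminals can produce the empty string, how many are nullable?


Nonterminals: {S, A, B, C}
A nonterminal is nullable if it can derive epsilon
Counting nullable nonterminals: 1
Total nullable = 1

1


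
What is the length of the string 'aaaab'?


String: 'aaaab'
Counting characters:
  'a' appears 4 time(s)
  'b' appears 1 time(s)
Total length = 4 + 1 = 5

5


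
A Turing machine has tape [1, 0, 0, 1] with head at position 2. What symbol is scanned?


Tape: [1, 0, 0, 1]
Positions: 0 1 2 3
Values:    1 0 0 1
Head at position 2
tape[2] = 0

0


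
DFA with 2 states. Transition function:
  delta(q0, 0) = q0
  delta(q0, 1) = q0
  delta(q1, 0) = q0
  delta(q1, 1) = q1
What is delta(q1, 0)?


Looking up transition function:
delta(q1, 0) in the table
Row: q1, Column: 0
Result: q0

q0


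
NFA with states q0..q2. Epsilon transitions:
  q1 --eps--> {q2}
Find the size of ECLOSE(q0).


Starting from q0
Initialize closure = {q0}
q0 has no outgoing epsilon transitions -> nothing to add
Final closure: {q0}
Size = 1

1


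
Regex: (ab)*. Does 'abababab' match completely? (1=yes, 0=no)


Pattern: (ab)*
String: 'abababab'
Pattern requires: zero or more repetitions of 'ab'
Pairs: ['ab', 'ab', 'ab', 'ab']
All pairs are 'ab'? Yes
Result: 1

1


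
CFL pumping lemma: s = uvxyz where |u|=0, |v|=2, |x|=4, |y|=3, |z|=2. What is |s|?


|s| = |u| + |v| + |x| + |y| + |z|
= 0 + 2 + 4 + 3 + 2
= 2 + 4 + 5
= 6 + 5
= 11

11


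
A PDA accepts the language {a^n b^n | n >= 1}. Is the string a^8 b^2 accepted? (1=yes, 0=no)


Language requires equal numbers of a's and b's
PDA pushes for each 'a', pops for each 'b'
Number of a's = 8
Number of b's = 2
8 != 2 -> Reject

0


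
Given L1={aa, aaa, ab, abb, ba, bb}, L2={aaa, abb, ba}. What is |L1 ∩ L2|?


L1 = {aa, aaa, ab, abb, ba, bb}
L2 = {aaa, abb, ba}
Checking each string in L1 against L2:
  'aa': in L2? No
  'aaa': in L2? Yes
  'ab': in L2? No
  'abb': in L2? Yes
  'ba': in L2? Yes
  'bb': in L2? No
Intersection = {aaa, abb, ba}
|L1 ∩ L2| = 3

3


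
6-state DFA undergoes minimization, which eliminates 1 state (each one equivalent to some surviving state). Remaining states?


Original DFA: 6 states
Redundant states removed: 1
Minimized states = original - removed
= 6 - 1
= 5

5


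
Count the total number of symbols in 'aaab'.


String: 'aaab'
Counting characters:
  'a' appears 3 time(s)
  'b' appears 1 time(s)
Total length = 3 + 1 = 4

4


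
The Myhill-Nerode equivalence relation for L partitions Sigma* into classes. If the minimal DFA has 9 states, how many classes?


Myhill-Nerode theorem:
Number of equivalence classes = number of states in minimal DFA
Minimal DFA states = 9
Therefore equivalence classes = 9

9


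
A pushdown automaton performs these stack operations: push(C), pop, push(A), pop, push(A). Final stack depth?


Tracing stack operations:
  push(C) -> stack = [C], depth=1
  pop -> removed C, stack = [], depth=0
  push(A) -> stack = [A], depth=1
  pop -> removed A, stack = [], depth=0
  push(A) -> stack = [A], depth=1
Final depth = 1

1


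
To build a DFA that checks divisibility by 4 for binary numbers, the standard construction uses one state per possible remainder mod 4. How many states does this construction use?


Divisibility by 4 is tracked via the remainder mod 4: 0, 1, ..., 3
The construction assigns one state to each remainder
Number of remainders = 4

4


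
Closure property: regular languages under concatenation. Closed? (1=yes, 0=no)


Regular languages are closed under:
- Union (DFA product construction)
- Intersection (DFA product construction)
- Complement (swap accept/reject states)
- Concatenation (NFA construction)
- Kleene star (NFA construction)
concatenation is in this list
Therefore: closed

1


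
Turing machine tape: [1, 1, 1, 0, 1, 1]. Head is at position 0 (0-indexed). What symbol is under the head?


Tape: [1, 1, 1, 0, 1, 1]
Positions: 0 1 2 3 4 5
Values:    1 1 1 0 1 1
Head at position 0
tape[0] = 1

1


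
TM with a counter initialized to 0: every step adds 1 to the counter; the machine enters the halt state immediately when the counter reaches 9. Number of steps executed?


Counter starts at 0. Counting sequence:
  Step 1: counter = 1
  Step 2: counter = 2
  Step 3: counter = 3
  Step 4: counter = 4
  Step 5: counter = 5
  Step 6: counter = 6
  ...
  Step 9: counter = 9
Counter reached 9 -> halt
Total steps = 9

9


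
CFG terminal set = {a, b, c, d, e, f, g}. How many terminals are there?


Terminal symbols: a, b, c, d, e, f, g
Counting each: a (#1), b (#2), c (#3), d (#4), e (#5), f (#6), g (#7)
Total = 7

7


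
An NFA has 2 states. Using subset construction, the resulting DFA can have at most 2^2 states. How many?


NFA has 2 states
Subset construction: each DFA state = subset of NFA states
Maximum subsets = 2^2
2^2 = 4

4


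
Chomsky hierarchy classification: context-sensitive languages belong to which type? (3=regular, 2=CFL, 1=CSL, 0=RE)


Chomsky hierarchy levels:
  Type 3: Regular (DFA/NFA/regex)
  Type 2: Context-free (PDA)
  Type 1: Context-sensitive
  Type 0: Recursively enumerable (TM)
'context-sensitive' corresponds to Type 1

1


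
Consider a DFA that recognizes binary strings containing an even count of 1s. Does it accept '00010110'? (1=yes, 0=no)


DFA has 2 states: q_even (start, accept=yes) and q_odd
Processing string '00010110' character by character:
  Position 0: read '0', 1-count=0 -> q_even (no change)
  Position 1: read '0', 1-count=0 -> q_even (no change)
  Position 2: read '0', 1-count=0 -> q_even (no change)
  Position 3: read '1', 1-count=1 -> q_odd
  Position 4: read '0', 1-count=1 -> q_odd (no change)
  Position 5: read '1', 1-count=2 -> q_even
  Position 6: read '1', 1-count=3 -> q_odd
  Position 7: read '0', 1-count=3 -> q_odd (no change)
Final state: q_odd, total 1s = 3 (odd); the DFA requires an even count -> reject

0


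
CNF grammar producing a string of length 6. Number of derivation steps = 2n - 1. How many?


Chomsky Normal Form derivation:
String length n = 6
Each step either:
  - Splits a nonterminal into two (n-1 such steps)
  - Converts a nonterminal to terminal (n such steps)
Total = (n-1) + n = 2n - 1
= 2(6) - 1
= 12 - 1
= 11

11


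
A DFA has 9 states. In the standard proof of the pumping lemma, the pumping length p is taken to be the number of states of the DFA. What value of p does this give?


Pumping lemma for regular languages (standard proof):
Take p = |Q|, the number of DFA states.
Any string of length >= |Q| passes through |Q|+1 states while reading its first |Q| symbols,
so by pigeonhole some state repeats, giving the loop that can be pumped.
Here |Q| = 9
Therefore the proof uses p = 9

9


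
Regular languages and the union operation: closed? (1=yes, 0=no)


Regular languages are closed under all standard operations:
- Union: Yes (product construction)
- Intersection: Yes (product construction)
- Complement: Yes (swap accept/reject)
- Concatenation: Yes (NFA construction)
Operation: union -> Closed

1


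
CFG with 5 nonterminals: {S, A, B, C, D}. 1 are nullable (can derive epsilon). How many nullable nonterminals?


Nonterminals: {S, A, B, C, D}
A nonterminal is nullable if it can derive epsilon
Counting nullable nonterminals: 1
Total nullable = 1

1


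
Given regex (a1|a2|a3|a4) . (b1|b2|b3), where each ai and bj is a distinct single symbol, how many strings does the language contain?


First group: 4 alternatives
Second group: 3 alternatives
Concatenation: each choice from group 1 pairs with each from group 2
Total = 4 x 3 = 12

12


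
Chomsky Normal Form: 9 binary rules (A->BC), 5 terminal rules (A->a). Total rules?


CNF allows two rule forms:
  A -> BC (binary): 9 rules
  A -> a (terminal): 5 rules
Total = 9 + 5 = 14

14


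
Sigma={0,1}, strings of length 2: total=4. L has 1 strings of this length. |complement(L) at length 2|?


Alphabet: {0,1}
String length: 2
Total strings of length 2 = 2^2 = 4
Strings in L = 1
Complement = total - |L|
= 4 - 1
= 3

3


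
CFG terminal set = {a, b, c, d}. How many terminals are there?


Terminal symbols: a, b, c, d
Counting each: a (#1), b (#2), c (#3), d (#4)
Total = 4

4


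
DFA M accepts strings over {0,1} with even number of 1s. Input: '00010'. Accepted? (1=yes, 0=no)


DFA has 2 states: q_even (start, accept=yes) and q_odd
Processing string '00010' character by character:
  Position 0: read '0', 1-count=0 -> q_even (no change)
  Position 1: read '0', 1-count=0 -> q_even (no change)
  Position 2: read '0', 1-count=0 -> q_even (no change)
  Position 3: read '1', 1-count=1 -> q_odd
  Position 4: read '0', 1-count=1 -> q_odd (no change)
Final state: q_odd, total 1s = 1 (odd); the DFA requires an even count -> reject

0


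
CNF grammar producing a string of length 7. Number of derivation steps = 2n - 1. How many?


Chomsky Normal Form derivation:
String length n = 7
Each step either:
  - Splits a nonterminal into two (n-1 such steps)
  - Converts a nonterminal to terminal (n such steps)
Total = (n-1) + n = 2n - 1
= 2(7) - 1
= 14 - 1
= 13

13


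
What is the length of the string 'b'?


String: 'b'
Counting characters:
  'b' appears 1 time(s)
Total length = 0 + 1 = 1

1


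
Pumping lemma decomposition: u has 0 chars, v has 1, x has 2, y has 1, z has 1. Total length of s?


|s| = |u| + |v| + |x| + |y| + |z|
= 0 + 1 + 2 + 1 + 1
= 1 + 2 + 2
= 3 + 2
= 5

5


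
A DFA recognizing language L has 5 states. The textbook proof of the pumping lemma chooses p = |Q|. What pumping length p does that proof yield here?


Pumping lemma for regular languages (standard proof):
Take p = |Q|, the number of DFA states.
Any string of length >= |Q| passes through |Q|+1 states while reading its first |Q| symbols,
so by pigeonhole some state repeats, giving the loop that can be pumped.
Here |Q| = 5
Therefore the proof uses p = 5

5


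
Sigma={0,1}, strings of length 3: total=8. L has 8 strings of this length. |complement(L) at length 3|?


Alphabet: {0,1}
String length: 3
Total strings of length 3 = 2^3 = 8
Strings in L = 8
Complement = total - |L|
= 8 - 8
= 0

0


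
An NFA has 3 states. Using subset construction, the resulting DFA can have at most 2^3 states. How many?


NFA has 3 states
Subset construction: each DFA state = subset of NFA states
Maximum subsets = 2^3
2^3 = 8

8


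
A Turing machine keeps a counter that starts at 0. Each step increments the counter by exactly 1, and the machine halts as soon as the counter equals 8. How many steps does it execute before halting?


Counter starts at 0. Counting sequence:
  Step 1: counter = 1
  Step 2: counter = 2
  Step 3: counter = 3
  Step 4: counter = 4
  Step 5: counter = 5
  Step 6: counter = 6
  Step 7: counter = 7
  Step 8: counter = 8
Counter reached 8 -> halt
Total steps = 8

8


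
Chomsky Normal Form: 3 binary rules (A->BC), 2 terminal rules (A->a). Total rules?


CNF allows two rule forms:
  A -> BC (binary): 3 rules
  A -> a (terminal): 2 rules
Total = 3 + 2 = 5

5


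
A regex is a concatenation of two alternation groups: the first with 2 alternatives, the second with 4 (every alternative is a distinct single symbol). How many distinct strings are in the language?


First group: 2 alternatives
Second group: 4 alternatives
Concatenation: each choice from group 1 pairs with each from group 2
Total = 2 x 4 = 8

8


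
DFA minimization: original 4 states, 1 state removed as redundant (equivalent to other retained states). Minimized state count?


Original DFA: 4 states
Redundant states removed: 1
Minimized states = original - removed
= 4 - 1
= 3

3


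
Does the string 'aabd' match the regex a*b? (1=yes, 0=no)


Pattern: a*b
String: 'aabd'
Pattern requires: zero or more 'a's followed by exactly one 'b'
Found 2 leading 'a's
Remaining: 'bd'
Remaining is not 'b' -> no match
Result: 0

0
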